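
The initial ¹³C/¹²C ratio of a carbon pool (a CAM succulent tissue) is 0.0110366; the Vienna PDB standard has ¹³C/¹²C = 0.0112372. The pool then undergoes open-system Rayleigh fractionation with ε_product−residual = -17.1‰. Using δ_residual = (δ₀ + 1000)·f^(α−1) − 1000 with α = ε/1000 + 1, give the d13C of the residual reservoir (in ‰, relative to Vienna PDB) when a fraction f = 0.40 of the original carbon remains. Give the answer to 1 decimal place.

-2.3‰

δ₀ = (0.0110366/0.0112372 − 1)×1000 = (0.982149 − 1)×1000 = -17.851‰
α − 1 = ε/1000 = -0.0171
f^(α−1) = 0.40^(-0.0171) = 1.015792
δ_res = (-17.851 + 1000) × 1.015792 − 1000 = 997.659 − 1000 = -2.34‰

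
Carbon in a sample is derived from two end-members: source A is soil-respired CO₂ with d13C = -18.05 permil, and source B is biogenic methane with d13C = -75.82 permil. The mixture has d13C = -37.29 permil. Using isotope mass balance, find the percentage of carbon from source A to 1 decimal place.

66.7%

δ_mix = f_A·δ_A + (1 − f_A)·δ_B  ⇒  f_A = (δ_mix − δ_B)/(δ_A − δ_B)
f_A = (-37.29 − (-75.82)) / (-18.05 − (-75.82))
f_A = 38.53 / 57.77 = 0.6670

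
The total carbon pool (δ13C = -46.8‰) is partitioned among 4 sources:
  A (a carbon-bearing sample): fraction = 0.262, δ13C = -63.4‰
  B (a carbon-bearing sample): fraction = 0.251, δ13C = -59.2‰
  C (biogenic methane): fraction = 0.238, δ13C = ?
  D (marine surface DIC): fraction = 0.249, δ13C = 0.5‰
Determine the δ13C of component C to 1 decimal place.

-64.9‰

Isotope mass balance: δ_bulk = Σ fᵢ·δᵢ.
-46.8 = 0.262×(-63.4) + 0.251×(-59.2) + 0.238×δ_C + 0.249×(0.5)
0.238·δ_C = -46.8 − (-31.346) = -15.454
δ_C = -15.454 / 0.238 = -64.93‰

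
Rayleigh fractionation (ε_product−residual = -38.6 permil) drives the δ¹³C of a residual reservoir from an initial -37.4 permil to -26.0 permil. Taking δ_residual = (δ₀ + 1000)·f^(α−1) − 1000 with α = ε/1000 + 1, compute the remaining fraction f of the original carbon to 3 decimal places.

α − 1 = ε/1000 = -0.0386
(δ_res + 1000)/(δ₀ + 1000) = (-26.0 + 1000)/(-37.4 + 1000) = 974.0/962.6 = 1.011843
f = 1.011843^(1/-0.0386) = exp(ln(1.011843)/-0.0386) = exp(0.01177/-0.0386)
f = exp(-0.3050) = 0.7371

0.737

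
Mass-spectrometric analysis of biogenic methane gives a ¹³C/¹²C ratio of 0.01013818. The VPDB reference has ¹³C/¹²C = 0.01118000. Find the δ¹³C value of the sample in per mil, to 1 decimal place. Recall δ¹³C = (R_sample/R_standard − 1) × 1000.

-93.2 per mil

δ¹³C = (R_sample / R_standard − 1) × 1000
R_sample / R_standard = 0.01013818 / 0.01118000 = 0.906814
δ¹³C = (0.906814 − 1) × 1000 = -93.19 per mil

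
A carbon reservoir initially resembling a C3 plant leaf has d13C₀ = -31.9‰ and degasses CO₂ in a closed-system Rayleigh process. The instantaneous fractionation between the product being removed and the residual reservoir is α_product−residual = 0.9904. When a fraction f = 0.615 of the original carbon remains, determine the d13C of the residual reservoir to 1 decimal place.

-27.4‰

Rayleigh residual: δ_res = (δ₀ + 1000)·f^(α−1) − 1000
α − 1 = -0.00960
f^(α−1) = 0.615^(-0.00960) = 1.004678
δ_res = (-31.9 + 1000) × 1.004678 − 1000 = 972.629 − 1000 = -27.37‰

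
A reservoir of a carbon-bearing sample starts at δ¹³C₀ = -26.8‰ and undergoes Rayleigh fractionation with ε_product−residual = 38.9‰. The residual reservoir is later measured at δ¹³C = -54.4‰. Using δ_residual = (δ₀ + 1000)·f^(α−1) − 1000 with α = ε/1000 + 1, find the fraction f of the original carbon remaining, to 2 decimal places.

α − 1 = ε/1000 = 0.0389
(δ_res + 1000)/(δ₀ + 1000) = (-54.4 + 1000)/(-26.8 + 1000) = 945.6/973.2 = 0.971640
f = 0.971640^(1/0.0389) = exp(ln(0.971640)/0.0389) = exp(-0.02877/0.0389)
f = exp(-0.7396) = 0.4773

0.48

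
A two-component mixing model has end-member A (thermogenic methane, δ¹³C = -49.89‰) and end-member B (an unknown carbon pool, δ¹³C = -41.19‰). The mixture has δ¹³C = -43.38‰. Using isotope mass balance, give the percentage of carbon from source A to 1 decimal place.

25.2%

δ_mix = f_A·δ_A + (1 − f_A)·δ_B  ⇒  f_A = (δ_mix − δ_B)/(δ_A − δ_B)
f_A = (-43.38 − (-41.19)) / (-49.89 − (-41.19))
f_A = -2.19 / -8.70 = 0.2517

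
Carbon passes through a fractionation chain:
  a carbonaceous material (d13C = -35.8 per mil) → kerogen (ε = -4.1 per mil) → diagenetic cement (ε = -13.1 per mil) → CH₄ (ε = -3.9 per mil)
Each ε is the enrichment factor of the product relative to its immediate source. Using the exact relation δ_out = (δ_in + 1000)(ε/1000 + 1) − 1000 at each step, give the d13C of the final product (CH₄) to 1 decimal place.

-56.0 per mil

step 1: δ = (-35.80 + 1000)·(-4.1/1000 + 1) − 1000 = -39.75 per mil
step 2: δ = (-39.75 + 1000)·(-13.1/1000 + 1) − 1000 = -52.33 per mil
step 3: δ = (-52.33 + 1000)·(-3.9/1000 + 1) − 1000 = -56.03 per mil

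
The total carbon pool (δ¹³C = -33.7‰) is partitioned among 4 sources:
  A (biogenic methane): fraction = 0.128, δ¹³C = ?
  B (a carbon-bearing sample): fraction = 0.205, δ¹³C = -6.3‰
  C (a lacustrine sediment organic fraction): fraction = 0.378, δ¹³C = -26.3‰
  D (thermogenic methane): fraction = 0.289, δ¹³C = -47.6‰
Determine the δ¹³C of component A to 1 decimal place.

-68.1‰

Isotope mass balance: δ_bulk = Σ fᵢ·δᵢ.
-33.7 = 0.128×δ_A + 0.205×(-6.3) + 0.378×(-26.3) + 0.289×(-47.6)
0.128·δ_A = -33.7 − (-24.989) = -8.711
δ_A = -8.711 / 0.128 = -68.05‰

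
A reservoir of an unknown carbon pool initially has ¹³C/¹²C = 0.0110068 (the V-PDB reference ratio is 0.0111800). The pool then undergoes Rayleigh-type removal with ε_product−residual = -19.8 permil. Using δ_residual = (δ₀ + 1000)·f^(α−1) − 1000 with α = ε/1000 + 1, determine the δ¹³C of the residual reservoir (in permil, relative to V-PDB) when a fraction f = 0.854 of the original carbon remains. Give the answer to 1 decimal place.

-12.4 permil

δ₀ = (0.0110068/0.0111800 − 1)×1000 = (0.984508 − 1)×1000 = -15.492 permil
α − 1 = ε/1000 = -0.0198
f^(α−1) = 0.854^(-0.0198) = 1.003130
δ_res = (-15.492 + 1000) × 1.003130 − 1000 = 987.589 − 1000 = -12.41 permil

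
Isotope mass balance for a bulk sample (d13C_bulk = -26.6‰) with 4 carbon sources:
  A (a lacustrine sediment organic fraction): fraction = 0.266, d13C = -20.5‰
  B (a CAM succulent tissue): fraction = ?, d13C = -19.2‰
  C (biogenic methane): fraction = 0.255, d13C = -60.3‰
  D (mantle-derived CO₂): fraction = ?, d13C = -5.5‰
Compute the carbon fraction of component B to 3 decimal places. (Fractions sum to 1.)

Let f_B and f_D be the unknown fractions; fractions sum to 1 so f_B + f_D = 0.479.
Mass balance: Σ fᵢ·δᵢ = δ_bulk ⇒ f_B·(-19.2) + f_D·(-5.5) = -26.6 − (-20.829) = -5.771
Substitute f_D = 0.479 − f_B:
f_B·(-19.2 − -5.5) = -5.771 − 0.479×(-5.5) = -3.136
f_B = -3.136 / -13.7 = 0.2289

0.229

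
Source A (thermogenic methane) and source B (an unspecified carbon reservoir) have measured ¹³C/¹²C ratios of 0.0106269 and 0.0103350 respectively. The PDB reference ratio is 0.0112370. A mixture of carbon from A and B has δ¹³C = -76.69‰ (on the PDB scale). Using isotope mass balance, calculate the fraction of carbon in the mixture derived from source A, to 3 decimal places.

δ_A = (0.0106269/0.0112370 − 1)×1000 = (0.945706 − 1)×1000 = -54.294‰
δ_B = (0.0103350/0.0112370 − 1)×1000 = (0.919729 − 1)×1000 = -80.271‰
f_A = (δ_mix − δ_B)/(δ_A − δ_B) = (-76.69 − (-80.271))/(-54.294 − (-80.271))
f_A = 3.581 / 25.977 = 0.1378

0.138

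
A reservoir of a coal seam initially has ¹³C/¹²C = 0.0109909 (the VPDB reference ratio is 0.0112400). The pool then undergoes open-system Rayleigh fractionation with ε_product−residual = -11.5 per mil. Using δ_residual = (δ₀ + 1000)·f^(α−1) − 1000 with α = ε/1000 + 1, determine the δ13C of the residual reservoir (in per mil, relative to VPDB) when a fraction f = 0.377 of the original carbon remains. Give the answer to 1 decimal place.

-11.1 per mil

δ₀ = (0.0109909/0.0112400 − 1)×1000 = (0.977838 − 1)×1000 = -22.162 per mil
α − 1 = ε/1000 = -0.0115
f^(α−1) = 0.377^(-0.0115) = 1.011282
δ_res = (-22.162 + 1000) × 1.011282 − 1000 = 988.870 − 1000 = -11.13 per mil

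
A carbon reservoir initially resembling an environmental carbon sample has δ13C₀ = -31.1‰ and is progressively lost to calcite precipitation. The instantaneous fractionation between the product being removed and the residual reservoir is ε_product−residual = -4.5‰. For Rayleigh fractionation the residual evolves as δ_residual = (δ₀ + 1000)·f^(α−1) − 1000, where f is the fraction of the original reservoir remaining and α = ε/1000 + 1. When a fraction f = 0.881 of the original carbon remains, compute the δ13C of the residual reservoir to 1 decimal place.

Rayleigh residual: δ_res = (δ₀ + 1000)·f^(α−1) − 1000
α = ε/1000 + 1 = 0.99550, so α − 1 = -0.00450
f^(α−1) = 0.881^(-0.00450) = 1.000570
δ_res = (-31.1 + 1000) × 1.000570 − 1000 = 969.453 − 1000 = -30.55‰

-30.5‰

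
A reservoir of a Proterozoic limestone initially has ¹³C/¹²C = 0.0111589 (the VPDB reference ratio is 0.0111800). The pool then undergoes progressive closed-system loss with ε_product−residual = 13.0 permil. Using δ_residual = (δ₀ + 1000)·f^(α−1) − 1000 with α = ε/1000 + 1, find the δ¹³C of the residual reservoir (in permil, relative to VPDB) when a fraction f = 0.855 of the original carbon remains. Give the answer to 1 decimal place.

-3.9 permil

δ₀ = (0.0111589/0.0111800 − 1)×1000 = (0.998113 − 1)×1000 = -1.887 permil
α − 1 = ε/1000 = 0.0130
f^(α−1) = 0.855^(0.0130) = 0.997966
δ_res = (-1.887 + 1000) × 0.997966 − 1000 = 996.082 − 1000 = -3.92 permil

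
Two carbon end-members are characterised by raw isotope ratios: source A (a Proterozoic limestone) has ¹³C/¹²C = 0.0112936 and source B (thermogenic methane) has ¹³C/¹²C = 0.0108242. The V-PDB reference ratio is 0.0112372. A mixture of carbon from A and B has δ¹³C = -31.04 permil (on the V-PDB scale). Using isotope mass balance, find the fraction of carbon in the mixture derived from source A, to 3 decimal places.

0.137

δ_A = (0.0112936/0.0112372 − 1)×1000 = (1.005019 − 1)×1000 = 5.019 permil
δ_B = (0.0108242/0.0112372 − 1)×1000 = (0.963247 − 1)×1000 = -36.753 permil
f_A = (δ_mix − δ_B)/(δ_A − δ_B) = (-31.04 − (-36.753))/(5.019 − (-36.753))
f_A = 5.713 / 41.772 = 0.1368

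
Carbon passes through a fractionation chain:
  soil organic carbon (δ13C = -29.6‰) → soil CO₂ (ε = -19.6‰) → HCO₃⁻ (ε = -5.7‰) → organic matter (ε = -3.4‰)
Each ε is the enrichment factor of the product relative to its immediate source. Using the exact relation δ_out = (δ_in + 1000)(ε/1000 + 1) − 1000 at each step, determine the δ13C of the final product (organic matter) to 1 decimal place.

-57.3‰

step 1: δ = (-29.60 + 1000)·(-19.6/1000 + 1) − 1000 = -48.62‰
step 2: δ = (-48.62 + 1000)·(-5.7/1000 + 1) − 1000 = -54.04‰
step 3: δ = (-54.04 + 1000)·(-3.4/1000 + 1) − 1000 = -57.26‰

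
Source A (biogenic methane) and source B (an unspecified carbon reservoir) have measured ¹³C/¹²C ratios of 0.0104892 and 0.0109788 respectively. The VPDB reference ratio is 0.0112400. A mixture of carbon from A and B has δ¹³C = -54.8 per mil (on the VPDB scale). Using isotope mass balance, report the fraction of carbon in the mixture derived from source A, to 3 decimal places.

0.725

δ_A = (0.0104892/0.0112400 − 1)×1000 = (0.933203 − 1)×1000 = -66.797 per mil
δ_B = (0.0109788/0.0112400 − 1)×1000 = (0.976762 − 1)×1000 = -23.238 per mil
f_A = (δ_mix − δ_B)/(δ_A − δ_B) = (-54.8 − (-23.238))/(-66.797 − (-23.238))
f_A = -31.562 / -43.559 = 0.7246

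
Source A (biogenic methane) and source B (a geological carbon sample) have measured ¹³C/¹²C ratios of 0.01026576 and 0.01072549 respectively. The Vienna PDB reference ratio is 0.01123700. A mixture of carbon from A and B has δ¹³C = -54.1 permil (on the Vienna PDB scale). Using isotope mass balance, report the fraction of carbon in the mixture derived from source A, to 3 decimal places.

0.210

δ_A = (0.01026576/0.01123700 − 1)×1000 = (0.913568 − 1)×1000 = -86.432 permil
δ_B = (0.01072549/0.01123700 − 1)×1000 = (0.954480 − 1)×1000 = -45.520 permil
f_A = (δ_mix − δ_B)/(δ_A − δ_B) = (-54.1 − (-45.520))/(-86.432 − (-45.520))
f_A = -8.580 / -40.912 = 0.2097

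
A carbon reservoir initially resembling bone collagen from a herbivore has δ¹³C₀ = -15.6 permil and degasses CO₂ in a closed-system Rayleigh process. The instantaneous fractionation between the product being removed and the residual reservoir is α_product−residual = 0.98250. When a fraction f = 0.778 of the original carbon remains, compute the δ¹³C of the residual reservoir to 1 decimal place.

Rayleigh residual: δ_res = (δ₀ + 1000)·f^(α−1) − 1000
α − 1 = -0.01750
f^(α−1) = 0.778^(-0.01750) = 1.004403
δ_res = (-15.6 + 1000) × 1.004403 − 1000 = 988.734 − 1000 = -11.27 permil

-11.3 permil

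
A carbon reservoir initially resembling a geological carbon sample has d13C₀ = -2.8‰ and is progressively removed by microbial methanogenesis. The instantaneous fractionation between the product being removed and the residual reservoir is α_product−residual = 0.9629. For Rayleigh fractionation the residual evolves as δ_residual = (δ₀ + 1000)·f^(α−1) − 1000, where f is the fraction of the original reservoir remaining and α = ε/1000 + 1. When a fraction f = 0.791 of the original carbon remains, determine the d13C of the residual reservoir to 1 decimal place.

5.9‰

Rayleigh residual: δ_res = (δ₀ + 1000)·f^(α−1) − 1000
α − 1 = -0.03710
f^(α−1) = 0.791^(-0.03710) = 1.008736
δ_res = (-2.8 + 1000) × 1.008736 − 1000 = 1005.912 − 1000 = 5.91‰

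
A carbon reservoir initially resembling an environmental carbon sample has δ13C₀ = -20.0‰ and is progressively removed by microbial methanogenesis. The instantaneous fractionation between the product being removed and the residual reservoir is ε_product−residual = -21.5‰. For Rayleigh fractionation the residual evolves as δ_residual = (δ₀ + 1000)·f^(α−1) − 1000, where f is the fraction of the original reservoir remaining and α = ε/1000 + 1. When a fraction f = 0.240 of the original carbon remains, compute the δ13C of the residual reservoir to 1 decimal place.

Rayleigh residual: δ_res = (δ₀ + 1000)·f^(α−1) − 1000
α = ε/1000 + 1 = 0.97850, so α − 1 = -0.02150
f^(α−1) = 0.240^(-0.02150) = 1.031159
δ_res = (-20.0 + 1000) × 1.031159 − 1000 = 1010.535 − 1000 = 10.54‰

10.5‰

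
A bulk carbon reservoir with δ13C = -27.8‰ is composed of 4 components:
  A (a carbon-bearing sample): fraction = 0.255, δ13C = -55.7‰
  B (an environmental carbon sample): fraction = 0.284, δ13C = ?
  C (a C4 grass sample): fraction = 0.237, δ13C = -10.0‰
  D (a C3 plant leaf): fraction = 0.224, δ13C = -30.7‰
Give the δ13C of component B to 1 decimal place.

Isotope mass balance: δ_bulk = Σ fᵢ·δᵢ.
-27.8 = 0.255×(-55.7) + 0.284×δ_B + 0.237×(-10.0) + 0.224×(-30.7)
0.284·δ_B = -27.8 − (-23.450) = -4.350
δ_B = -4.350 / 0.284 = -15.32‰

-15.3‰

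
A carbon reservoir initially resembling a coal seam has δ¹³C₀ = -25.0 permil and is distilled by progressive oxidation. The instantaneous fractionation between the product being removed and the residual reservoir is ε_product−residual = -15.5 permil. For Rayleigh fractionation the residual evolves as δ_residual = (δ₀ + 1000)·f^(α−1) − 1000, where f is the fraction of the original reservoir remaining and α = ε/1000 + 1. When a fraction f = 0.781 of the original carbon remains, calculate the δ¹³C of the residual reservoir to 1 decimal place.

Rayleigh residual: δ_res = (δ₀ + 1000)·f^(α−1) − 1000
α = ε/1000 + 1 = 0.98450, so α − 1 = -0.01550
f^(α−1) = 0.781^(-0.01550) = 1.003839
δ_res = (-25.0 + 1000) × 1.003839 − 1000 = 978.743 − 1000 = -21.26 permil

-21.3 permil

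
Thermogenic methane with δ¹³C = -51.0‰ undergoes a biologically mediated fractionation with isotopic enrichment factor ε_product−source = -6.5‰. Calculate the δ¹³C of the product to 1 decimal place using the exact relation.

To first order, δ_product ≈ δ_source + ε = -57.5‰.
Exactly, δ_product = (δ_source + 1000)·(ε/1000 + 1) − 1000.
δ_product = (-51.0 + 1000) × (-6.5/1000 + 1) − 1000
δ_product = -57.17‰

-57.2‰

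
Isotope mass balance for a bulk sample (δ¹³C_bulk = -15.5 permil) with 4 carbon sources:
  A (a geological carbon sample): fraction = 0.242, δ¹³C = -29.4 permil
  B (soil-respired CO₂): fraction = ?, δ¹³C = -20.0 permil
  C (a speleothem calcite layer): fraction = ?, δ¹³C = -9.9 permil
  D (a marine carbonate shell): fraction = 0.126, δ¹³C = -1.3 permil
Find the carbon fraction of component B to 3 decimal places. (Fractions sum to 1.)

Let f_B and f_C be the unknown fractions; fractions sum to 1 so f_B + f_C = 0.632.
Mass balance: Σ fᵢ·δᵢ = δ_bulk ⇒ f_B·(-20.0) + f_C·(-9.9) = -15.5 − (-7.279) = -8.221
Substitute f_C = 0.632 − f_B:
f_B·(-20.0 − -9.9) = -8.221 − 0.632×(-9.9) = -1.965
f_B = -1.965 / -10.1 = 0.1945

0.195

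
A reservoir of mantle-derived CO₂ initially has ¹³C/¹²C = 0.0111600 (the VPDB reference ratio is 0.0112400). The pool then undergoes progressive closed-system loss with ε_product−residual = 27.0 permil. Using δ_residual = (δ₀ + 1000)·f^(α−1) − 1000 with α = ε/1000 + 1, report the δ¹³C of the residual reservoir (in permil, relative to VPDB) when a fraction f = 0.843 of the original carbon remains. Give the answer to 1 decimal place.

-11.7 permil

δ₀ = (0.0111600/0.0112400 − 1)×1000 = (0.992883 − 1)×1000 = -7.117 permil
α − 1 = ε/1000 = 0.0270
f^(α−1) = 0.843^(0.0270) = 0.995399
δ_res = (-7.117 + 1000) × 0.995399 − 1000 = 988.315 − 1000 = -11.69 permil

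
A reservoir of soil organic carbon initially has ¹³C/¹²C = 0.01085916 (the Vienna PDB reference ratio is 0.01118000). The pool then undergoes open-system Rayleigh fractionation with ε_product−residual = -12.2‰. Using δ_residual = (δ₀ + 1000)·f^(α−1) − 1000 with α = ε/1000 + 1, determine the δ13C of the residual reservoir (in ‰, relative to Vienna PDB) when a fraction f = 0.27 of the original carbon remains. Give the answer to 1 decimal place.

δ₀ = (0.01085916/0.01118000 − 1)×1000 = (0.971302 − 1)×1000 = -28.698‰
α − 1 = ε/1000 = -0.0122
f^(α−1) = 0.27^(-0.0122) = 1.016102
δ_res = (-28.698 + 1000) × 1.016102 − 1000 = 986.942 − 1000 = -13.06‰

-13.1‰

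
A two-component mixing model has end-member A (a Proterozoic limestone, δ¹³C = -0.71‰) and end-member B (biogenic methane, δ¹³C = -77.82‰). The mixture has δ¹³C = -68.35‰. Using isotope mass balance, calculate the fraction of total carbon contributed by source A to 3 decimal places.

0.123

δ_mix = f_A·δ_A + (1 − f_A)·δ_B  ⇒  f_A = (δ_mix − δ_B)/(δ_A − δ_B)
f_A = (-68.35 − (-77.82)) / (-0.71 − (-77.82))
f_A = 9.47 / 77.11 = 0.1228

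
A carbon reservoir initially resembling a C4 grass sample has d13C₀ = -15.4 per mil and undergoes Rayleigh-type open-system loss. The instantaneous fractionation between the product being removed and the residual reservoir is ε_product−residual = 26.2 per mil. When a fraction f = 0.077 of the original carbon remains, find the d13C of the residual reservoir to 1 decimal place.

-79.4 per mil

Rayleigh residual: δ_res = (δ₀ + 1000)·f^(α−1) − 1000
α = ε/1000 + 1 = 1.02620, so α − 1 = 0.02620
f^(α−1) = 0.077^(0.02620) = 0.935031
δ_res = (-15.4 + 1000) × 0.935031 − 1000 = 920.632 − 1000 = -79.37 per mil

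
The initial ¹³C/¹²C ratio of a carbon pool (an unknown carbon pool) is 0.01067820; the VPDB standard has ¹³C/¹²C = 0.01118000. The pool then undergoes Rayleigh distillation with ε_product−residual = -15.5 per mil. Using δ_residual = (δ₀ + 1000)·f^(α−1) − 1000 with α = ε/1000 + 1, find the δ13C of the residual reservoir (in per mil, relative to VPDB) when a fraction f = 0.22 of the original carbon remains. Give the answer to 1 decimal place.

-22.2 per mil

δ₀ = (0.01067820/0.01118000 − 1)×1000 = (0.955116 − 1)×1000 = -44.884 per mil
α − 1 = ε/1000 = -0.0155
f^(α−1) = 0.22^(-0.0155) = 1.023747
δ_res = (-44.884 + 1000) × 1.023747 − 1000 = 977.797 − 1000 = -22.20 per mil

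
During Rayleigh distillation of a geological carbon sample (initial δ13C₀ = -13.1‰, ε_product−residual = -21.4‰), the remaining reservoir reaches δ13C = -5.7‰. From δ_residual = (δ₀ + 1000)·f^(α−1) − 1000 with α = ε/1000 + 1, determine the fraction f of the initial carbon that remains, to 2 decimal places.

α − 1 = ε/1000 = -0.0214
(δ_res + 1000)/(δ₀ + 1000) = (-5.7 + 1000)/(-13.1 + 1000) = 994.3/986.9 = 1.007498
f = 1.007498^(1/-0.0214) = exp(ln(1.007498)/-0.0214) = exp(0.00747/-0.0214)
f = exp(-0.3491) = 0.7053

0.71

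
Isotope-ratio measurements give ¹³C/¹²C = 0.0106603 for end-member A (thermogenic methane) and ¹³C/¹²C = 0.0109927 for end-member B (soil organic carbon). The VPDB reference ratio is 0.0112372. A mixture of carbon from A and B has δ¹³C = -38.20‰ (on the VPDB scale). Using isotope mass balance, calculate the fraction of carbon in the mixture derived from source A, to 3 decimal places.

δ_A = (0.0106603/0.0112372 − 1)×1000 = (0.948662 − 1)×1000 = -51.338‰
δ_B = (0.0109927/0.0112372 − 1)×1000 = (0.978242 − 1)×1000 = -21.758‰
f_A = (δ_mix − δ_B)/(δ_A − δ_B) = (-38.20 − (-21.758))/(-51.338 − (-21.758))
f_A = -16.442 / -29.580 = 0.5558

0.556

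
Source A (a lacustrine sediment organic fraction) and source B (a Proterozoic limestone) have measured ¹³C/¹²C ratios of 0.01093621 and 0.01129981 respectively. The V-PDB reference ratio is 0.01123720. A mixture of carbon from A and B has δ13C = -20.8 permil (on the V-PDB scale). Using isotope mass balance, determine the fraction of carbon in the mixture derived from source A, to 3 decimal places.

δ_A = (0.01093621/0.01123720 − 1)×1000 = (0.973215 − 1)×1000 = -26.785 permil
δ_B = (0.01129981/0.01123720 − 1)×1000 = (1.005572 − 1)×1000 = 5.572 permil
f_A = (δ_mix − δ_B)/(δ_A − δ_B) = (-20.8 − (5.572))/(-26.785 − (5.572))
f_A = -26.372 / -32.357 = 0.8150

0.815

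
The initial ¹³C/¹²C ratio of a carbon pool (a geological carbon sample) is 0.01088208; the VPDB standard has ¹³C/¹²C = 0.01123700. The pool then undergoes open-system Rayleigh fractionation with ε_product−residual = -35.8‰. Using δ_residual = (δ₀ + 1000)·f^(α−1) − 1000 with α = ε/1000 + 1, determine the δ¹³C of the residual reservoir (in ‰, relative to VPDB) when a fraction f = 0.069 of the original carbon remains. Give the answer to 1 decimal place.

δ₀ = (0.01088208/0.01123700 − 1)×1000 = (0.968415 − 1)×1000 = -31.585‰
α − 1 = ε/1000 = -0.0358
f^(α−1) = 0.069^(-0.0358) = 1.100447
δ_res = (-31.585 + 1000) × 1.100447 − 1000 = 1065.690 − 1000 = 65.69‰

65.7‰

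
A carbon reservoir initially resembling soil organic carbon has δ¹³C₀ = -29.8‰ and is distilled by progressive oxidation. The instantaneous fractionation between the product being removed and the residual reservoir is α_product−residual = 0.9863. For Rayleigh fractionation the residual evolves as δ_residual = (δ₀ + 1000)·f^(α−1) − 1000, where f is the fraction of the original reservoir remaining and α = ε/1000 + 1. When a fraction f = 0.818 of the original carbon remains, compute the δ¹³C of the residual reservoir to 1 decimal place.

-27.1‰

Rayleigh residual: δ_res = (δ₀ + 1000)·f^(α−1) − 1000
α − 1 = -0.01370
f^(α−1) = 0.818^(-0.01370) = 1.002756
δ_res = (-29.8 + 1000) × 1.002756 − 1000 = 972.874 − 1000 = -27.13‰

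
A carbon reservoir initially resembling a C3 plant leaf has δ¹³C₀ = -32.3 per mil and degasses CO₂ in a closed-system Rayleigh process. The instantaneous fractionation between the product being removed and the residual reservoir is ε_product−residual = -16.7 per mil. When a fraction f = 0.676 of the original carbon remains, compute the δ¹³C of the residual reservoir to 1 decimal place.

-26.0 per mil

Rayleigh residual: δ_res = (δ₀ + 1000)·f^(α−1) − 1000
α = ε/1000 + 1 = 0.98330, so α − 1 = -0.01670
f^(α−1) = 0.676^(-0.01670) = 1.006561
δ_res = (-32.3 + 1000) × 1.006561 − 1000 = 974.049 − 1000 = -25.95 per mil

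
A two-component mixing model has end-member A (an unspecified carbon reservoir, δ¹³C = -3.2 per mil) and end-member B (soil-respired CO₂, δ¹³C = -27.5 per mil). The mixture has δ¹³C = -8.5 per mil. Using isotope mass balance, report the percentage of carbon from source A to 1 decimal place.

δ_mix = f_A·δ_A + (1 − f_A)·δ_B  ⇒  f_A = (δ_mix − δ_B)/(δ_A − δ_B)
f_A = (-8.5 − (-27.5)) / (-3.2 − (-27.5))
f_A = 19.0 / 24.3 = 0.7819

78.2%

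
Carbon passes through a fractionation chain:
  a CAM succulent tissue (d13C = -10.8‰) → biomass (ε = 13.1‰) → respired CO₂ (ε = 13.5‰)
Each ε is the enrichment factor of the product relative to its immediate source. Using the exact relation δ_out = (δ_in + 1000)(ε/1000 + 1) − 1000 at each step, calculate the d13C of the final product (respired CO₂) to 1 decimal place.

step 1: δ = (-10.80 + 1000)·(13.1/1000 + 1) − 1000 = 2.16‰
step 2: δ = (2.16 + 1000)·(13.5/1000 + 1) − 1000 = 15.69‰

15.7‰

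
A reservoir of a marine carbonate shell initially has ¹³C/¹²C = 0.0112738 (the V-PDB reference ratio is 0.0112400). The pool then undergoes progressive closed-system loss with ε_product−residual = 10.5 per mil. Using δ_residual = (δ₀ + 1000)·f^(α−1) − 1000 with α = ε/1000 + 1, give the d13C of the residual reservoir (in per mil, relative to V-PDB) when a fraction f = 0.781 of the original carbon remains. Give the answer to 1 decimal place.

0.4 per mil

δ₀ = (0.0112738/0.0112400 − 1)×1000 = (1.003007 − 1)×1000 = 3.007 per mil
α − 1 = ε/1000 = 0.0105
f^(α−1) = 0.781^(0.0105) = 0.997408
δ_res = (3.007 + 1000) × 0.997408 − 1000 = 1000.407 − 1000 = 0.41 per mil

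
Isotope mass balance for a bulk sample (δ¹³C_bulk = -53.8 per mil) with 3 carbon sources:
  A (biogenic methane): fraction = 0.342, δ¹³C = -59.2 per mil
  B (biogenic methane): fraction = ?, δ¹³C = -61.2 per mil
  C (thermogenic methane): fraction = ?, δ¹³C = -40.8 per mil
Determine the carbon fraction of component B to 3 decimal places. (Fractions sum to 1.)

0.329

Let f_B and f_C be the unknown fractions; fractions sum to 1 so f_B + f_C = 0.658.
Mass balance: Σ fᵢ·δᵢ = δ_bulk ⇒ f_B·(-61.2) + f_C·(-40.8) = -53.8 − (-20.246) = -33.554
Substitute f_C = 0.658 − f_B:
f_B·(-61.2 − -40.8) = -33.554 − 0.658×(-40.8) = -6.707
f_B = -6.707 / -20.4 = 0.3288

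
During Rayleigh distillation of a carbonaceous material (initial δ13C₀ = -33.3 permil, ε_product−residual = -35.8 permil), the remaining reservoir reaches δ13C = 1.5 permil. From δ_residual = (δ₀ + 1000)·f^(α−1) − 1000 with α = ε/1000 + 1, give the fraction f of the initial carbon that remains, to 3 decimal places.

0.372

α − 1 = ε/1000 = -0.0358
(δ_res + 1000)/(δ₀ + 1000) = (1.5 + 1000)/(-33.3 + 1000) = 1001.5/966.7 = 1.035999
f = 1.035999^(1/-0.0358) = exp(ln(1.035999)/-0.0358) = exp(0.03537/-0.0358)
f = exp(-0.9879) = 0.3724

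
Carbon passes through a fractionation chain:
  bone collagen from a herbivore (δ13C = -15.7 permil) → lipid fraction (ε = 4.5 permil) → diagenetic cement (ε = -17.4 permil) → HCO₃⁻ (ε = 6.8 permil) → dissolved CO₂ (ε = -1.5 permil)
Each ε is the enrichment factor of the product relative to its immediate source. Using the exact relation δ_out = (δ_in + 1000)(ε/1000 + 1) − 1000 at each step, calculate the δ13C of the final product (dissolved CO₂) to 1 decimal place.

-23.3 permil

step 1: δ = (-15.70 + 1000)·(4.5/1000 + 1) − 1000 = -11.27 permil
step 2: δ = (-11.27 + 1000)·(-17.4/1000 + 1) − 1000 = -28.47 permil
step 3: δ = (-28.47 + 1000)·(6.8/1000 + 1) − 1000 = -21.87 permil
step 4: δ = (-21.87 + 1000)·(-1.5/1000 + 1) − 1000 = -23.34 permil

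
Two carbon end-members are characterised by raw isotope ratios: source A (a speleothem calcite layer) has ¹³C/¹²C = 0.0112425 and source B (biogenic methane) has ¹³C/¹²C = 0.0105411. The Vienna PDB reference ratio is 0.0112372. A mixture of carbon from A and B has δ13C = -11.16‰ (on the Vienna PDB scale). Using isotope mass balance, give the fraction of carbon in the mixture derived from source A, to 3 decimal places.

0.814

δ_A = (0.0112425/0.0112372 − 1)×1000 = (1.000472 − 1)×1000 = 0.472‰
δ_B = (0.0105411/0.0112372 − 1)×1000 = (0.938054 − 1)×1000 = -61.946‰
f_A = (δ_mix − δ_B)/(δ_A − δ_B) = (-11.16 − (-61.946))/(0.472 − (-61.946))
f_A = 50.786 / 62.418 = 0.8136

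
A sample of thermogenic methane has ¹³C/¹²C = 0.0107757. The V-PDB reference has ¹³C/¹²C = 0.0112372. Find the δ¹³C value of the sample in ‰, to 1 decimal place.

δ¹³C = (R_sample / R_standard − 1) × 1000
R_sample / R_standard = 0.0107757 / 0.0112372 = 0.958931
δ¹³C = (0.958931 − 1) × 1000 = -41.07‰

-41.1‰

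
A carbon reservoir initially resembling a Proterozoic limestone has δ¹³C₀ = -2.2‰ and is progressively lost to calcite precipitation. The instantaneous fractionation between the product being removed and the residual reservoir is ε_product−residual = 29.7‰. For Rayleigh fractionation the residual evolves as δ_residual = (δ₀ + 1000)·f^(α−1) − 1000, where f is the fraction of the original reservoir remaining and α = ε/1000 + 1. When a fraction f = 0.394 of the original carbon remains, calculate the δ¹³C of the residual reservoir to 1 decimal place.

Rayleigh residual: δ_res = (δ₀ + 1000)·f^(α−1) − 1000
α = ε/1000 + 1 = 1.02970, so α − 1 = 0.02970
f^(α−1) = 0.394^(0.02970) = 0.972716
δ_res = (-2.2 + 1000) × 0.972716 − 1000 = 970.576 − 1000 = -29.42‰

-29.4‰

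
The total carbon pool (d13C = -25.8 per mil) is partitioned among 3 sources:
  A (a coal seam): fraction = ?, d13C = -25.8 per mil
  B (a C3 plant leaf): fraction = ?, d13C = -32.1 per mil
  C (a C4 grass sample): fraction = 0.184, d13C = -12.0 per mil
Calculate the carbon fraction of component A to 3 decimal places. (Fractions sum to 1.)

0.413

Let f_A and f_B be the unknown fractions; fractions sum to 1 so f_A + f_B = 0.816.
Mass balance: Σ fᵢ·δᵢ = δ_bulk ⇒ f_A·(-25.8) + f_B·(-32.1) = -25.8 − (-2.208) = -23.592
Substitute f_B = 0.816 − f_A:
f_A·(-25.8 − -32.1) = -23.592 − 0.816×(-32.1) = 2.602
f_A = 2.602 / 6.3 = 0.4130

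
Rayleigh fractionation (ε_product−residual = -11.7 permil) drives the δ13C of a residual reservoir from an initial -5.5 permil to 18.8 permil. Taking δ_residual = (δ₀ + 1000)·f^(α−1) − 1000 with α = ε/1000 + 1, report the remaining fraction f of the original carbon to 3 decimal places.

α − 1 = ε/1000 = -0.0117
(δ_res + 1000)/(δ₀ + 1000) = (18.8 + 1000)/(-5.5 + 1000) = 1018.8/994.5 = 1.024434
f = 1.024434^(1/-0.0117) = exp(ln(1.024434)/-0.0117) = exp(0.02414/-0.0117)
f = exp(-2.0633) = 0.1270

0.127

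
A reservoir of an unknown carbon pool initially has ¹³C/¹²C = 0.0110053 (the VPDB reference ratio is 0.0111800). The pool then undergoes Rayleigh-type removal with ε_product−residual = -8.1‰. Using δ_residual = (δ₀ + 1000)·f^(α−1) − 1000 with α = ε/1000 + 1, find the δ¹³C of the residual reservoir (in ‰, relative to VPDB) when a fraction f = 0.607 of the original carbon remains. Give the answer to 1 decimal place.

δ₀ = (0.0110053/0.0111800 − 1)×1000 = (0.984374 − 1)×1000 = -15.626‰
α − 1 = ε/1000 = -0.0081
f^(α−1) = 0.607^(-0.0081) = 1.004052
δ_res = (-15.626 + 1000) × 1.004052 − 1000 = 988.362 − 1000 = -11.64‰

-11.6‰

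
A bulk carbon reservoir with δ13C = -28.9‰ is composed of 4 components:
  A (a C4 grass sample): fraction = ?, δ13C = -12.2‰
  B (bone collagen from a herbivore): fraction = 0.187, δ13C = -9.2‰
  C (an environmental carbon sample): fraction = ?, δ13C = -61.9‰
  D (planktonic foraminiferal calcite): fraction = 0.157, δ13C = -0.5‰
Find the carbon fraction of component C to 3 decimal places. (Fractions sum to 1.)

0.384

Let f_C and f_A be the unknown fractions; fractions sum to 1 so f_C + f_A = 0.656.
Mass balance: Σ fᵢ·δᵢ = δ_bulk ⇒ f_C·(-61.9) + f_A·(-12.2) = -28.9 − (-1.799) = -27.101
Substitute f_A = 0.656 − f_C:
f_C·(-61.9 − -12.2) = -27.101 − 0.656×(-12.2) = -19.098
f_C = -19.098 / -49.7 = 0.3843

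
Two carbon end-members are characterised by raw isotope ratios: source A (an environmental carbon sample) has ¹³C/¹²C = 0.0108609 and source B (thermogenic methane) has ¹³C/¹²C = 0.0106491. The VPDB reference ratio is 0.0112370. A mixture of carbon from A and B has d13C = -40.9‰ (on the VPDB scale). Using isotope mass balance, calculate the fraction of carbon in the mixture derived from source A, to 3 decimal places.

δ_A = (0.0108609/0.0112370 − 1)×1000 = (0.966530 − 1)×1000 = -33.470‰
δ_B = (0.0106491/0.0112370 − 1)×1000 = (0.947682 − 1)×1000 = -52.318‰
f_A = (δ_mix − δ_B)/(δ_A − δ_B) = (-40.9 − (-52.318))/(-33.470 − (-52.318))
f_A = 11.418 / 18.848 = 0.6058

0.606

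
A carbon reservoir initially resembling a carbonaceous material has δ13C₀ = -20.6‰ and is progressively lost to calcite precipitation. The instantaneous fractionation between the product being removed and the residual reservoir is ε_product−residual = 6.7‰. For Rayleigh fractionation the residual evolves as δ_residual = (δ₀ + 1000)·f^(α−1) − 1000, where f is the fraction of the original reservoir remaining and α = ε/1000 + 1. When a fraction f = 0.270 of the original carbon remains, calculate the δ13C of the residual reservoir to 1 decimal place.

Rayleigh residual: δ_res = (δ₀ + 1000)·f^(α−1) − 1000
α = ε/1000 + 1 = 1.00670, so α − 1 = 0.00670
f^(α−1) = 0.270^(0.00670) = 0.991266
δ_res = (-20.6 + 1000) × 0.991266 − 1000 = 970.846 − 1000 = -29.15‰

-29.2‰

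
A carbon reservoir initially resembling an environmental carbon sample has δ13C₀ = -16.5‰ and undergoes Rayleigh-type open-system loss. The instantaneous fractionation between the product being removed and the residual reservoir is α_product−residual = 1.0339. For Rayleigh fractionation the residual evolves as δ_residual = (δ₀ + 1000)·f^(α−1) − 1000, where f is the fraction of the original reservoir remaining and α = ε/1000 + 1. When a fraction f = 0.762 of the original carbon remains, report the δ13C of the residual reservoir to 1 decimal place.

Rayleigh residual: δ_res = (δ₀ + 1000)·f^(α−1) − 1000
α − 1 = 0.03390
f^(α−1) = 0.762^(0.03390) = 0.990828
δ_res = (-16.5 + 1000) × 0.990828 − 1000 = 974.479 − 1000 = -25.52‰

-25.5‰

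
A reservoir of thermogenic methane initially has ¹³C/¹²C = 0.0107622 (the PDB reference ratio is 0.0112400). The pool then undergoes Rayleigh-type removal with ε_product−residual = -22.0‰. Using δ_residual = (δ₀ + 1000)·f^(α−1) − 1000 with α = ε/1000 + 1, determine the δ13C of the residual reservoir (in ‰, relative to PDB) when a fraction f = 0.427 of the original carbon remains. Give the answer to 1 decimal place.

δ₀ = (0.0107622/0.0112400 − 1)×1000 = (0.957491 − 1)×1000 = -42.509‰
α − 1 = ε/1000 = -0.0220
f^(α−1) = 0.427^(-0.0220) = 1.018898
δ_res = (-42.509 + 1000) × 1.018898 − 1000 = 975.585 − 1000 = -24.41‰

-24.4‰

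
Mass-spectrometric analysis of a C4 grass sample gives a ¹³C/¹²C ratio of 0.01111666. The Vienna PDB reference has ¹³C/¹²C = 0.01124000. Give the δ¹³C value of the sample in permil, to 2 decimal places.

δ¹³C = (R_sample / R_standard − 1) × 1000
R_sample / R_standard = 0.01111666 / 0.01124000 = 0.989027
δ¹³C = (0.989027 − 1) × 1000 = -10.973 permil

-10.97 permil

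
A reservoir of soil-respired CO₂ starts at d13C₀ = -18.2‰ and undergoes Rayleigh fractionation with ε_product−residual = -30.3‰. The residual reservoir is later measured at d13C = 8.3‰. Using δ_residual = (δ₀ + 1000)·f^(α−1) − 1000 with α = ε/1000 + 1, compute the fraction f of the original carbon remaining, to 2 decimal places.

α − 1 = ε/1000 = -0.0303
(δ_res + 1000)/(δ₀ + 1000) = (8.3 + 1000)/(-18.2 + 1000) = 1008.3/981.8 = 1.026991
f = 1.026991^(1/-0.0303) = exp(ln(1.026991)/-0.0303) = exp(0.02663/-0.0303)
f = exp(-0.8790) = 0.4152

0.42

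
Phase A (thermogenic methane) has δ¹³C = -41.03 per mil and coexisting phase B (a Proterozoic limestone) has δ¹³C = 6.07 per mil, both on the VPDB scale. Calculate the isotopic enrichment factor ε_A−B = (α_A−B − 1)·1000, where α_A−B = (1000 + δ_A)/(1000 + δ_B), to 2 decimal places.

α_A−B = (1000 + -41.03) / (1000 + 6.07) = 958.97 / 1006.07 = 0.953184
ε_A−B = (0.953184 − 1) × 1000 = -46.816 per mil
(The approximation ε ≈ δ_A − δ_B would give -47.10 per mil.)

-46.82 per mil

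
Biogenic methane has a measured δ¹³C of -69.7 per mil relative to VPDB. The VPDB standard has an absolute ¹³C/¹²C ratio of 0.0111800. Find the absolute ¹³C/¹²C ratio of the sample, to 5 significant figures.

R_sample = R_standard × (δ¹³C/1000 + 1)
R_sample = 0.0111800 × (-69.7/1000 + 1) = 0.0111800 × 0.930300
R_sample = 0.0104008

0.010401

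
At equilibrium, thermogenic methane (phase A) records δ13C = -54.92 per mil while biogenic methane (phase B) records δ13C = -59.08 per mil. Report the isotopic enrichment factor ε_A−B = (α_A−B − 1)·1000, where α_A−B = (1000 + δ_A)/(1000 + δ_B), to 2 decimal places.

4.42 per mil

α_A−B = (1000 + -54.92) / (1000 + -59.08) = 945.08 / 940.92 = 1.004421
ε_A−B = (1.004421 − 1) × 1000 = 4.421 per mil
(The approximation ε ≈ δ_A − δ_B would give 4.16 per mil.)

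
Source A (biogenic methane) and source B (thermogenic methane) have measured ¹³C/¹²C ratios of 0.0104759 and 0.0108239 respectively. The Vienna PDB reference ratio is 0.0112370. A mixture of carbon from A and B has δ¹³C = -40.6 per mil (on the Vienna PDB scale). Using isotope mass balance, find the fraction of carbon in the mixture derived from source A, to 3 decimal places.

0.124

δ_A = (0.0104759/0.0112370 − 1)×1000 = (0.932268 − 1)×1000 = -67.732 per mil
δ_B = (0.0108239/0.0112370 − 1)×1000 = (0.963238 − 1)×1000 = -36.762 per mil
f_A = (δ_mix − δ_B)/(δ_A − δ_B) = (-40.6 − (-36.762))/(-67.732 − (-36.762))
f_A = -3.838 / -30.969 = 0.1239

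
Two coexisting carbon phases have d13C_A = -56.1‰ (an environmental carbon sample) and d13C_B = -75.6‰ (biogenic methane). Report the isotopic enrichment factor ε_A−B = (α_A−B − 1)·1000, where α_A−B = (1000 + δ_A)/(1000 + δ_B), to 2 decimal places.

21.09‰

α_A−B = (1000 + -56.1) / (1000 + -75.6) = 943.9 / 924.4 = 1.021095
ε_A−B = (1.021095 − 1) × 1000 = 21.095‰
(The approximation ε ≈ δ_A − δ_B would give 19.5‰.)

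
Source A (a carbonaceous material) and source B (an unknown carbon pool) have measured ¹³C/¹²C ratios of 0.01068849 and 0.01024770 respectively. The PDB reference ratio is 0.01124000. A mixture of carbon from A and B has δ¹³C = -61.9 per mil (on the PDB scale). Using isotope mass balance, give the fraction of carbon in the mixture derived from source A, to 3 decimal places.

0.673

δ_A = (0.01068849/0.01124000 − 1)×1000 = (0.950933 − 1)×1000 = -49.067 per mil
δ_B = (0.01024770/0.01124000 − 1)×1000 = (0.911717 − 1)×1000 = -88.283 per mil
f_A = (δ_mix − δ_B)/(δ_A − δ_B) = (-61.9 − (-88.283))/(-49.067 − (-88.283))
f_A = 26.383 / 39.216 = 0.6728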